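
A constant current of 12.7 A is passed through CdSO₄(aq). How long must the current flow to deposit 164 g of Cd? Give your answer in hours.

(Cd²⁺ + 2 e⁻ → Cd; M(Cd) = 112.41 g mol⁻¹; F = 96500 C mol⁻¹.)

n(Cd) = m/M = 164 / 112.41 = 1.459 mol.
Each Cd atom requires 2 electrons, so n(e⁻) = 2 × 1.459 = 2.918 mol.
Q = n(e⁻)·F = 2.918 × 96500 = 281600 C.
t = Q/I = 281600 / 12.70 A = 22170 s = 6.16 h.

6.16 h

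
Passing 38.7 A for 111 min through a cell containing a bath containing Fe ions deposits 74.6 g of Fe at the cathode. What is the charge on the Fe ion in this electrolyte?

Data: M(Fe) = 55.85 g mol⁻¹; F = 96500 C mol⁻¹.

Q = I·t = 38.70 A × 6660.0 s = 257700 C, so n(e⁻) = 257700/96500 = 2.671 mol.
n(Fe) deposited = 74.6 / 55.85 = 1.336 mol.
Electrons per atom = n(e⁻)/n(Fe) = 2.671 / 1.336 = 2.00 ≈ 2, so the ion is Fe²⁺.

+2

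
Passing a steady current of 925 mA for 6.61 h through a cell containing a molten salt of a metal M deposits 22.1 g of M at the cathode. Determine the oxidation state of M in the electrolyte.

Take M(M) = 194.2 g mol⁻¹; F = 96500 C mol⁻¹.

Q = I·t = 0.9250 A × 23796 s = 22010 C, so n(e⁻) = 22010/96500 = 0.2281 mol.
n(M) deposited = 22.1 / 194.2 = 0.1138 mol.
Electrons per atom = n(e⁻)/n(M) = 0.2281 / 0.1138 = 2.00 ≈ 2, so the ion is M²⁺.

+2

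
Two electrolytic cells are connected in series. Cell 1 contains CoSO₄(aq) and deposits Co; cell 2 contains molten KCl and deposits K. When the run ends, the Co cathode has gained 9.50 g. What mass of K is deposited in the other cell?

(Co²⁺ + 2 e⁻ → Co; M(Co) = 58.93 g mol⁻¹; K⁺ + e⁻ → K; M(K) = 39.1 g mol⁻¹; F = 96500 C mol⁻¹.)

12.6 g

n(Co) = 9.50 / 58.93 = 0.1612 mol.
Since Co²⁺ + 2 e⁻ → Co, n(e⁻) passed = 2 × 0.1612 = 0.3224 mol.
Cells in series carry the same charge, so the same 0.3224 mol of electrons passes through cell 2.
K⁺ + e⁻ → K, so n(K) = 0.3224 / 1 = 0.3224 mol.
m(K) = 0.3224 × 39.1 = 12.6 g.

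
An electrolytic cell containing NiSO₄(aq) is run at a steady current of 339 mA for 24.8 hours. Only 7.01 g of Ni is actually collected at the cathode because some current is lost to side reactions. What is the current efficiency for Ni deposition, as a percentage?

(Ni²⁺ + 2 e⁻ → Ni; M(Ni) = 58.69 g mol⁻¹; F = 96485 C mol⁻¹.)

Q = I·t = 0.3390 × 89280 = 30270 C; n(e⁻) = 30270/96485 = 0.3137 mol.
Theoretical n(Ni) = n(e⁻)/2 = 0.1568 mol, i.e. m_theo = 0.1568 × 58.69 = 9.205 g.
Efficiency = m_actual / m_theo = 7.01 / 9.205 = 76.2 %.

76.2 %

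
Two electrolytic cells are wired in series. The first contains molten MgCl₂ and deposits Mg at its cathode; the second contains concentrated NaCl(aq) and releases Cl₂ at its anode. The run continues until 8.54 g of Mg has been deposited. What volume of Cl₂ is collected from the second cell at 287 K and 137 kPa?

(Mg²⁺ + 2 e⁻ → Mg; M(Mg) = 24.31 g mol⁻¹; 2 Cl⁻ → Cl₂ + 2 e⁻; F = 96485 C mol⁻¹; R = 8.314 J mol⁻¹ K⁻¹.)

6.12 L

n(Mg) = 8.54 / 24.31 = 0.3513 mol, so n(e⁻) = 2 × 0.3513 = 0.7026 mol.
The cells are in series, so the same 0.7026 mol of electrons passes through the second cell.
2 Cl⁻ → Cl₂ + 2 e⁻ — 2 mol e⁻ per mol Cl₂, so n(Cl₂) = 0.7026/2 = 0.3513 mol.
V = nRT/P = (0.3513 × 8.314 × 287) / (137 × 10³) = 0.00612 m³ = 6.12 L.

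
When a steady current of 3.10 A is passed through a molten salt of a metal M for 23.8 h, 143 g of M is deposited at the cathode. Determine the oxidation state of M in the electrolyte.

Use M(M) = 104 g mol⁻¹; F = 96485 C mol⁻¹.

+2

Q = I·t = 3.100 A × 85680 s = 265600 C, so n(e⁻) = 265600/96485 = 2.753 mol.
n(M) deposited = 143 / 104 = 1.375 mol.
Electrons per atom = n(e⁻)/n(M) = 2.753 / 1.375 = 2.00 ≈ 2, so the ion is M²⁺.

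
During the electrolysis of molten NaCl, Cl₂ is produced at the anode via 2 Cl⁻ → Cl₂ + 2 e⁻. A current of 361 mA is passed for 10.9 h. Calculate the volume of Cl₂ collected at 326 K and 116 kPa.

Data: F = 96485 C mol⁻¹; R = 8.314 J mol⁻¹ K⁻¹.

Q = I·t = 0.3610 A × 39240 s = 14170 C.
n(e⁻) = Q/F = 14170 / 96485 = 0.1468 mol.
2 electrons are transferred per Cl₂ molecule, so n(Cl₂) = 0.1468 / 2 = 0.07341 mol.
V = nRT/P = (0.07341 × 8.314 × 326) / (116 × 10³ Pa) = 0.00172 m³ = 1.72 L.

1.72 L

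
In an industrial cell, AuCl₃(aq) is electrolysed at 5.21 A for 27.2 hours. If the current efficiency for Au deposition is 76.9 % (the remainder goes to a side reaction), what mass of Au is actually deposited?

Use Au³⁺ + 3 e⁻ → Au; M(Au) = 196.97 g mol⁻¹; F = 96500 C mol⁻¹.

267 g

Q = I·t = 5.210 × 97920 = 510200 C.
n(e⁻) = 510200/96500 = 5.287 mol; theoretically n(Au) = 5.287/3 = 1.762 mol, m_theo = 347.1 g.
At 76.9 % efficiency, m_actual = 0.769 × 347.1 = 267 g.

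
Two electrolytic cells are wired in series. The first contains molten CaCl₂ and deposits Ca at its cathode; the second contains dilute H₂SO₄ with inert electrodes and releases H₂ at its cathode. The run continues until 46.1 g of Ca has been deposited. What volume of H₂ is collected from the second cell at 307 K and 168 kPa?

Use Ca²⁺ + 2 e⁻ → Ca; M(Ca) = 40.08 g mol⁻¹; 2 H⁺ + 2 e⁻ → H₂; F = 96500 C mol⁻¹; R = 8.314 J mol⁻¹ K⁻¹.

17.5 L

n(Ca) = 46.1 / 40.08 = 1.150 mol, so n(e⁻) = 2 × 1.150 = 2.300 mol.
The cells are in series, so the same 2.300 mol of electrons passes through the second cell.
2 H⁺ + 2 e⁻ → H₂ — 2 mol e⁻ per mol H₂, so n(H₂) = 2.300/2 = 1.150 mol.
V = nRT/P = (1.150 × 8.314 × 307) / (168 × 10³) = 0.0175 m³ = 17.5 L.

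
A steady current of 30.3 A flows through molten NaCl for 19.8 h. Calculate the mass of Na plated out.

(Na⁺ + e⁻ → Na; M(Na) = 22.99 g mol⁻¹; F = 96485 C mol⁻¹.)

515 g

Q = I·t = 30.30 A × 71280 s = 2160000 C.
n(e⁻) = Q/F = 2160000 / 96485 = 22.38 mol.
Na⁺ + e⁻ → Na, so n(Na) = n(e⁻)/1 = 22.38 mol.
m = n·M = 22.38 × 22.99 = 515 g.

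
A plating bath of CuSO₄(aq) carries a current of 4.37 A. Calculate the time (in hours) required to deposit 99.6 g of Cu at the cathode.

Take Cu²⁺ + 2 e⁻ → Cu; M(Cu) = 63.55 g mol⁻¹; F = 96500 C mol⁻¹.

n(Cu) = m/M = 99.6 / 63.55 = 1.567 mol.
Each Cu atom requires 2 electrons, so n(e⁻) = 2 × 1.567 = 3.135 mol.
Q = n(e⁻)·F = 3.135 × 96500 = 302500 C.
t = Q/I = 302500 / 4.370 A = 69220 s = 19.2 h.

19.2 h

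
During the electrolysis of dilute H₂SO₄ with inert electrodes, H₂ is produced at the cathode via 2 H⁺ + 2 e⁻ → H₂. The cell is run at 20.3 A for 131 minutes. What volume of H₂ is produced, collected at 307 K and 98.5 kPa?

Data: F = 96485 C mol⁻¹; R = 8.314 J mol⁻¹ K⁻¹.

21.4 L

Q = I·t = 20.30 A × 7860.0 s = 159600 C.
n(e⁻) = Q/F = 159600 / 96485 = 1.654 mol.
2 electrons are transferred per H₂ molecule, so n(H₂) = 1.654 / 2 = 0.8269 mol.
V = nRT/P = (0.8269 × 8.314 × 307) / (98.5 × 10³ Pa) = 0.0214 m³ = 21.4 L.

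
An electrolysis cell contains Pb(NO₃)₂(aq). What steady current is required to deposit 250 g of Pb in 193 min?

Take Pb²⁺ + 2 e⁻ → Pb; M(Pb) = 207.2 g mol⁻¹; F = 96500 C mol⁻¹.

n(Pb) = 250 / 207.2 = 1.207 mol.
n(e⁻) = 2 × 1.207 = 2.413 mol.
Q = n(e⁻)·F = 2.413 × 96500 = 232900 C.
I = Q/t = 232900 / 11580 s = 20.1 A.

20.1 A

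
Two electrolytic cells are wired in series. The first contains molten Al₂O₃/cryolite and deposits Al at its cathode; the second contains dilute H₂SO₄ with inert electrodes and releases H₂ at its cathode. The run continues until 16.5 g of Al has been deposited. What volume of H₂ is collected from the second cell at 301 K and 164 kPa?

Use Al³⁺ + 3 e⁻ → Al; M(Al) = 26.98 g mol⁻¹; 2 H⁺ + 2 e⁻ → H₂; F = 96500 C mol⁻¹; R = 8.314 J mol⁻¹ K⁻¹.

n(Al) = 16.5 / 26.98 = 0.6116 mol, so n(e⁻) = 3 × 0.6116 = 1.835 mol.
The cells are in series, so the same 1.835 mol of electrons passes through the second cell.
2 H⁺ + 2 e⁻ → H₂ — 2 mol e⁻ per mol H₂, so n(H₂) = 1.835/2 = 0.9173 mol.
V = nRT/P = (0.9173 × 8.314 × 301) / (164 × 10³) = 0.0140 m³ = 14.0 L.

14.0 L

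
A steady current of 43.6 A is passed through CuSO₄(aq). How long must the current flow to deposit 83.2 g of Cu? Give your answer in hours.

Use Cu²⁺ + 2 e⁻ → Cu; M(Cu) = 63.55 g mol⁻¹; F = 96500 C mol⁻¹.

1.61 h

n(Cu) = m/M = 83.2 / 63.55 = 1.309 mol.
Each Cu atom requires 2 electrons, so n(e⁻) = 2 × 1.309 = 2.618 mol.
Q = n(e⁻)·F = 2.618 × 96500 = 252700 C.
t = Q/I = 252700 / 43.60 A = 5795 s = 1.61 h.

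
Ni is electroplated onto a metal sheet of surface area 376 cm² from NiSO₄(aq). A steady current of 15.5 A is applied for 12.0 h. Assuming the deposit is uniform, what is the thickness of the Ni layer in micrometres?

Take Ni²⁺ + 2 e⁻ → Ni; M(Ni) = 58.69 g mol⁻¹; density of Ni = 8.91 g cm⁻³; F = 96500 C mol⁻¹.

Q = I·t = 15.50 × 43200 = 669600 C; n(e⁻) = 6.939 mol.
n(Ni) = n(e⁻)/2 = 3.469 mol, so m = 3.469 × 58.69 = 203.6 g.
Volume = m/ρ = 203.6 / 8.91 = 22.85 cm³.
Thickness = V/A = 22.85 / 376 = 0.0608 cm = 608 μm.

608 μm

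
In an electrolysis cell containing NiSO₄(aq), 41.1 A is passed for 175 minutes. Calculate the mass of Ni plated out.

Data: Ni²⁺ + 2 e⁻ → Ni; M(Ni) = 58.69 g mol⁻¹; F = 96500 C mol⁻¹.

Q = I·t = 41.10 A × 10500 s = 431600 C.
n(e⁻) = Q/F = 431600 / 96500 = 4.472 mol.
Ni²⁺ + 2 e⁻ → Ni, so n(Ni) = n(e⁻)/2 = 2.236 mol.
m = n·M = 2.236 × 58.69 = 131 g.

131 g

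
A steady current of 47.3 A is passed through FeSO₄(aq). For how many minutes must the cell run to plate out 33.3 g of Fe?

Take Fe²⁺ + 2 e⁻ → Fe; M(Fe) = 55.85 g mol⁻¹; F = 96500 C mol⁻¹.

n(Fe) = m/M = 33.3 / 55.85 = 0.5962 mol.
Each Fe atom requires 2 electrons, so n(e⁻) = 2 × 0.5962 = 1.192 mol.
Q = n(e⁻)·F = 1.192 × 96500 = 115100 C.
t = Q/I = 115100 / 47.30 A = 2433 s = 40.5 min.

40.5 min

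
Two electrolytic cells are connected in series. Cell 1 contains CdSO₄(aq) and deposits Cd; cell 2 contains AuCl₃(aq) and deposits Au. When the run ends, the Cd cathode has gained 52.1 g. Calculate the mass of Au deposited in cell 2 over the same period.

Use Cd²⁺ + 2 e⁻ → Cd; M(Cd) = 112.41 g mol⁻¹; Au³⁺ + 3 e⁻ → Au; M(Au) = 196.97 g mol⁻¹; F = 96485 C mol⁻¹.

60.9 g

n(Cd) = 52.1 / 112.41 = 0.4635 mol.
Since Cd²⁺ + 2 e⁻ → Cd, n(e⁻) passed = 2 × 0.4635 = 0.9270 mol.
Cells in series carry the same charge, so the same 0.9270 mol of electrons passes through cell 2.
Au³⁺ + 3 e⁻ → Au, so n(Au) = 0.9270 / 3 = 0.3090 mol.
m(Au) = 0.3090 × 196.97 = 60.9 g.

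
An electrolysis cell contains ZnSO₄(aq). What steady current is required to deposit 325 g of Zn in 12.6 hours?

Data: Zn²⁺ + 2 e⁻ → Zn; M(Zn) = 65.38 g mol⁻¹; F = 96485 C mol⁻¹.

n(Zn) = 325 / 65.38 = 4.971 mol.
n(e⁻) = 2 × 4.971 = 9.942 mol.
Q = n(e⁻)·F = 9.942 × 96485 = 959200 C.
I = Q/t = 959200 / 45360 s = 21.1 A.

21.1 A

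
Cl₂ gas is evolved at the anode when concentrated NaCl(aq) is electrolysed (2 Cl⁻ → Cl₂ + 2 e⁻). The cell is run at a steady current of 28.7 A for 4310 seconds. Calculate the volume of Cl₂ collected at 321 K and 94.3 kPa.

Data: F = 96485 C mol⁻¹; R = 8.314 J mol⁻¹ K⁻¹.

18.1 L

Q = I·t = 28.70 A × 4310.0 s = 123700 C.
n(e⁻) = Q/F = 123700 / 96485 = 1.282 mol.
2 electrons are transferred per Cl₂ molecule, so n(Cl₂) = 1.282 / 2 = 0.6410 mol.
V = nRT/P = (0.6410 × 8.314 × 321) / (94.3 × 10³ Pa) = 0.0181 m³ = 18.1 L.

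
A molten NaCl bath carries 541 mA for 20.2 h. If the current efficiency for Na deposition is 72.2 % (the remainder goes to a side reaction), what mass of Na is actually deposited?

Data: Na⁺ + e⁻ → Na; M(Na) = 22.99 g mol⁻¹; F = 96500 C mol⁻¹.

6.77 g

Q = I·t = 0.5410 × 72720 = 39340 C.
n(e⁻) = 39340/96500 = 0.4077 mol; theoretically n(Na) = 0.4077/1 = 0.4077 mol, m_theo = 9.373 g.
At 72.2 % efficiency, m_actual = 0.722 × 9.373 = 6.77 g.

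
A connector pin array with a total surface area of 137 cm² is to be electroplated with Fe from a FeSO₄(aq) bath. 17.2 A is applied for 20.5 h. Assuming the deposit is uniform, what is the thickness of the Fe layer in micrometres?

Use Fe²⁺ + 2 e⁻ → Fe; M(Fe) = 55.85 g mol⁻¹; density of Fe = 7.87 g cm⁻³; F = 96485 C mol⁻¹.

Q = I·t = 17.20 × 73800 = 1269000 C; n(e⁻) = 13.16 mol.
n(Fe) = n(e⁻)/2 = 6.578 mol, so m = 6.578 × 55.85 = 367.4 g.
Volume = m/ρ = 367.4 / 7.87 = 46.68 cm³.
Thickness = V/A = 46.68 / 137 = 0.341 cm = 3410 μm.

3410 μm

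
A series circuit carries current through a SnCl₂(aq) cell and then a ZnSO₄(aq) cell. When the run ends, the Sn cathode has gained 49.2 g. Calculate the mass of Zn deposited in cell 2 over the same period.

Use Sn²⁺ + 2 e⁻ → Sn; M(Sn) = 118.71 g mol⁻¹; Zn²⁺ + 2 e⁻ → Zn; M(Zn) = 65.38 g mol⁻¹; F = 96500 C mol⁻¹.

n(Sn) = 49.2 / 118.71 = 0.4145 mol.
Since Sn²⁺ + 2 e⁻ → Sn, n(e⁻) passed = 2 × 0.4145 = 0.8289 mol.
Cells in series carry the same charge, so the same 0.8289 mol of electrons passes through cell 2.
Zn²⁺ + 2 e⁻ → Zn, so n(Zn) = 0.8289 / 2 = 0.4145 mol.
m(Zn) = 0.4145 × 65.38 = 27.1 g.

27.1 g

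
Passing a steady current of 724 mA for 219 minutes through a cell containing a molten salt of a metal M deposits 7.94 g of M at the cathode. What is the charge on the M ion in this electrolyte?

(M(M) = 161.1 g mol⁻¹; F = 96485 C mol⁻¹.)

+2

Q = I·t = 0.7240 A × 13140 s = 9513 C, so n(e⁻) = 9513/96485 = 0.09860 mol.
n(M) deposited = 7.94 / 161.1 = 0.04929 mol.
Electrons per atom = n(e⁻)/n(M) = 0.09860 / 0.04929 = 2.00 ≈ 2, so the ion is M²⁺.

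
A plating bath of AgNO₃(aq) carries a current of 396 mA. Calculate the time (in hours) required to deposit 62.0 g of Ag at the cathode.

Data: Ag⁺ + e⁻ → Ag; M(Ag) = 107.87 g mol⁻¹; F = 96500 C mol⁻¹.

n(Ag) = m/M = 62.0 / 107.87 = 0.5748 mol.
Each Ag atom requires 1 electron, so n(e⁻) = 1 × 0.5748 = 0.5748 mol.
Q = n(e⁻)·F = 0.5748 × 96500 = 55460 C.
t = Q/I = 55460 / 0.3960 A = 140100 s = 38.9 h.

38.9 h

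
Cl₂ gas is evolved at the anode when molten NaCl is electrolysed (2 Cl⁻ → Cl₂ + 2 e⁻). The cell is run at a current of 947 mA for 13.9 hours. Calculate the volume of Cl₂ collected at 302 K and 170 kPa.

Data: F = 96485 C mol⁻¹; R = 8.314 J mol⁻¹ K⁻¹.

3.63 L

Q = I·t = 0.9470 A × 50040 s = 47390 C.
n(e⁻) = Q/F = 47390 / 96485 = 0.4911 mol.
2 electrons are transferred per Cl₂ molecule, so n(Cl₂) = 0.4911 / 2 = 0.2456 mol.
V = nRT/P = (0.2456 × 8.314 × 302) / (170 × 10³ Pa) = 0.00363 m³ = 3.63 L.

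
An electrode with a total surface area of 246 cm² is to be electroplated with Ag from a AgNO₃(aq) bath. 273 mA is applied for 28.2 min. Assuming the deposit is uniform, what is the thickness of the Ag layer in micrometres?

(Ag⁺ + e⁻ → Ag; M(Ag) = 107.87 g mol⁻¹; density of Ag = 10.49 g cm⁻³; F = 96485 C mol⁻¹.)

Q = I·t = 0.2730 × 1692.0 = 461.9 C; n(e⁻) = 0.004787 mol.
n(Ag) = n(e⁻)/1 = 0.004787 mol, so m = 0.004787 × 107.87 = 0.5164 g.
Volume = m/ρ = 0.5164 / 10.49 = 0.04923 cm³.
Thickness = V/A = 0.04923 / 246 = 2.00 × 10⁻⁴ cm = 2.00 μm.

2.00 μm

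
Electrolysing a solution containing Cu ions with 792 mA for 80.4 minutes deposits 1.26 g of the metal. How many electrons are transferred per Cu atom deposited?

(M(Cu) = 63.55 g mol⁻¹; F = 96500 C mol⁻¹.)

Q = I·t = 0.7920 A × 4824.0 s = 3821 C, so n(e⁻) = 3821/96500 = 0.03959 mol.
n(Cu) deposited = 1.26 / 63.55 = 0.01983 mol.
Electrons per atom = n(e⁻)/n(Cu) = 0.03959 / 0.01983 = 2.00 ≈ 2, so the ion is Cu²⁺.

2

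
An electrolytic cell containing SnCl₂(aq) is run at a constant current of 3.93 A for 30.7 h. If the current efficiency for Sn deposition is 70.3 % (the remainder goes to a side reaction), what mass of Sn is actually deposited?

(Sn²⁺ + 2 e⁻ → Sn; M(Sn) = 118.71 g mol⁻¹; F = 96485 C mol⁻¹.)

Q = I·t = 3.930 × 110520 = 434300 C.
n(e⁻) = 434300/96485 = 4.502 mol; theoretically n(Sn) = 4.502/2 = 2.251 mol, m_theo = 267.2 g.
At 70.3 % efficiency, m_actual = 0.703 × 267.2 = 188 g.

188 g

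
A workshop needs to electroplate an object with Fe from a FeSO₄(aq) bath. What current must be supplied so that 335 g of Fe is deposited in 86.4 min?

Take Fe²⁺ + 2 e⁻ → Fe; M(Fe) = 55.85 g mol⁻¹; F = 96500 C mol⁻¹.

n(Fe) = 335 / 55.85 = 5.998 mol.
n(e⁻) = 2 × 5.998 = 12.00 mol.
Q = n(e⁻)·F = 12.00 × 96500 = 1158000 C.
I = Q/t = 1158000 / 5184.0 s = 223 A.

223 A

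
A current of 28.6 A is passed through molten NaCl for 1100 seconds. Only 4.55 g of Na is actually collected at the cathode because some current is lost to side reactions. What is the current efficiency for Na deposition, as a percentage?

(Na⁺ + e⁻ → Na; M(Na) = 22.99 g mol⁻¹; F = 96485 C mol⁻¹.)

60.7 %

Q = I·t = 28.60 × 1100.0 = 31460 C; n(e⁻) = 31460/96485 = 0.3261 mol.
Theoretical n(Na) = n(e⁻)/1 = 0.3261 mol, i.e. m_theo = 0.3261 × 22.99 = 7.496 g.
Efficiency = m_actual / m_theo = 4.55 / 7.496 = 60.7 %.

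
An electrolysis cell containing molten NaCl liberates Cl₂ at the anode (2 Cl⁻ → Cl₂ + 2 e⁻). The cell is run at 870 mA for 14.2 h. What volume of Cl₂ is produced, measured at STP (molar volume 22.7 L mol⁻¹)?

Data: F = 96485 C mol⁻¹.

Q = I·t = 0.8700 A × 51120 s = 44470 C.
n(e⁻) = Q/F = 44470 / 96485 = 0.4609 mol.
2 electrons are transferred per Cl₂ molecule, so n(Cl₂) = 0.4609 / 2 = 0.2305 mol.
V = n × V_m = 0.2305 × 22.7 = 5.23 L.

5.23 L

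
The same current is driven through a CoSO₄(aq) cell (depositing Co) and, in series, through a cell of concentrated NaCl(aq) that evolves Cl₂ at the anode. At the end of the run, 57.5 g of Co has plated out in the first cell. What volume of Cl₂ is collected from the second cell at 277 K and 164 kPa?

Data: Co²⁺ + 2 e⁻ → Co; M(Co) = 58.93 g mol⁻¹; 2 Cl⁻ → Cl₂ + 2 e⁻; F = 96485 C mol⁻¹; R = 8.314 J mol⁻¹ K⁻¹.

13.7 L

n(Co) = 57.5 / 58.93 = 0.9757 mol, so n(e⁻) = 2 × 0.9757 = 1.951 mol.
The cells are in series, so the same 1.951 mol of electrons passes through the second cell.
2 Cl⁻ → Cl₂ + 2 e⁻ — 2 mol e⁻ per mol Cl₂, so n(Cl₂) = 1.951/2 = 0.9757 mol.
V = nRT/P = (0.9757 × 8.314 × 277) / (164 × 10³) = 0.0137 m³ = 13.7 L.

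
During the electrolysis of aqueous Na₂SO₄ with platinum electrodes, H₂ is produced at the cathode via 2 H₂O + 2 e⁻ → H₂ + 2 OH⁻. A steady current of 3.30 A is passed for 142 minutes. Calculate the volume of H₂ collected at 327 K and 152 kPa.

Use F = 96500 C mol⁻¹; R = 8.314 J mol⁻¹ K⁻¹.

Q = I·t = 3.300 A × 8520.0 s = 28120 C.
n(e⁻) = Q/F = 28120 / 96500 = 0.2914 mol.
2 electrons are transferred per H₂ molecule, so n(H₂) = 0.2914 / 2 = 0.1457 mol.
V = nRT/P = (0.1457 × 8.314 × 327) / (152 × 10³ Pa) = 0.00261 m³ = 2.61 L.

2.61 L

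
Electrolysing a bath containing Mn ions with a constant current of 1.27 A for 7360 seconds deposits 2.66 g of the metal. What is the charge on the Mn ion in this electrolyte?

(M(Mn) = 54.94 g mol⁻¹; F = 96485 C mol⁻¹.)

Q = I·t = 1.270 A × 7360.0 s = 9347 C, so n(e⁻) = 9347/96485 = 0.09688 mol.
n(Mn) deposited = 2.66 / 54.94 = 0.04842 mol.
Electrons per atom = n(e⁻)/n(Mn) = 0.09688 / 0.04842 = 2.00 ≈ 2, so the ion is Mn²⁺.

+2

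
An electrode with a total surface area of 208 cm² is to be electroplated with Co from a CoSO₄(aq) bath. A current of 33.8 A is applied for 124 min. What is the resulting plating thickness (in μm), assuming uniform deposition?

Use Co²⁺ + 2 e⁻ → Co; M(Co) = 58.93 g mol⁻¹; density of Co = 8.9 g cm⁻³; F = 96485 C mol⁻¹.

Q = I·t = 33.80 × 7440.0 = 251500 C; n(e⁻) = 2.606 mol.
n(Co) = n(e⁻)/2 = 1.303 mol, so m = 1.303 × 58.93 = 76.80 g.
Volume = m/ρ = 76.80 / 8.9 = 8.629 cm³.
Thickness = V/A = 8.629 / 208 = 0.0415 cm = 415 μm.

415 μm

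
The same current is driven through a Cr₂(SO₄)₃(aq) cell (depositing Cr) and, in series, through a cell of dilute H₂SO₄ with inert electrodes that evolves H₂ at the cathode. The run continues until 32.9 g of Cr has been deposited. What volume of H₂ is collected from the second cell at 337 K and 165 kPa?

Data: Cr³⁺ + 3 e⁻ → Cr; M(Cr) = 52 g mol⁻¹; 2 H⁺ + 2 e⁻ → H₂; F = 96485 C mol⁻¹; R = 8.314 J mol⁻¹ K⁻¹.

16.1 L

n(Cr) = 32.9 / 52 = 0.6327 mol, so n(e⁻) = 3 × 0.6327 = 1.898 mol.
The cells are in series, so the same 1.898 mol of electrons passes through the second cell.
2 H⁺ + 2 e⁻ → H₂ — 2 mol e⁻ per mol H₂, so n(H₂) = 1.898/2 = 0.9490 mol.
V = nRT/P = (0.9490 × 8.314 × 337) / (165 × 10³) = 0.0161 m³ = 16.1 L.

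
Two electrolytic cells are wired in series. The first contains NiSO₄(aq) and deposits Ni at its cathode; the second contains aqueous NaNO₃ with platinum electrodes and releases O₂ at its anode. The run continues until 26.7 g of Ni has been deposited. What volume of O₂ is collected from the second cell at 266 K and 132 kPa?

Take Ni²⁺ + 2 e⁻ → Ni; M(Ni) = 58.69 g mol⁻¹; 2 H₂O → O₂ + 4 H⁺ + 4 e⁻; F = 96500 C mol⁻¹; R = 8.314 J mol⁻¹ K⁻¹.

n(Ni) = 26.7 / 58.69 = 0.4549 mol, so n(e⁻) = 2 × 0.4549 = 0.9099 mol.
The cells are in series, so the same 0.9099 mol of electrons passes through the second cell.
2 H₂O → O₂ + 4 H⁺ + 4 e⁻ — 4 mol e⁻ per mol O₂, so n(O₂) = 0.9099/4 = 0.2275 mol.
V = nRT/P = (0.2275 × 8.314 × 266) / (132 × 10³) = 0.00381 m³ = 3.81 L.

3.81 L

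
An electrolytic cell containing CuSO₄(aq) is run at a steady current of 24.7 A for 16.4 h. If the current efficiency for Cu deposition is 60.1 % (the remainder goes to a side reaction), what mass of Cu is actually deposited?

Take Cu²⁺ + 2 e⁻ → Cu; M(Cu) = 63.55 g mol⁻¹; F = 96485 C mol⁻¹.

289 g

Q = I·t = 24.70 × 59040 = 1458000 C.
n(e⁻) = 1458000/96485 = 15.11 mol; theoretically n(Cu) = 15.11/2 = 7.557 mol, m_theo = 480.3 g.
At 60.1 % efficiency, m_actual = 0.601 × 480.3 = 289 g.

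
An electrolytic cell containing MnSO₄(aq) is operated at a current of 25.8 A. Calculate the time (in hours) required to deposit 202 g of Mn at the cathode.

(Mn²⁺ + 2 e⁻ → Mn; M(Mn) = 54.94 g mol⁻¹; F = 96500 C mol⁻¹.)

n(Mn) = m/M = 202 / 54.94 = 3.677 mol.
Each Mn atom requires 2 electrons, so n(e⁻) = 2 × 3.677 = 7.353 mol.
Q = n(e⁻)·F = 7.353 × 96500 = 709600 C.
t = Q/I = 709600 / 25.80 A = 27500 s = 7.64 h.

7.64 h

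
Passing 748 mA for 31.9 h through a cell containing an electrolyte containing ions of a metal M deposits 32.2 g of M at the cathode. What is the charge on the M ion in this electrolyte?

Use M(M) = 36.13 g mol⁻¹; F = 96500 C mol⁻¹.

+1

Q = I·t = 0.7480 A × 114840 s = 85900 C, so n(e⁻) = 85900/96500 = 0.8902 mol.
n(M) deposited = 32.2 / 36.13 = 0.8912 mol.
Electrons per atom = n(e⁻)/n(M) = 0.8902 / 0.8912 = 0.999 ≈ 1, so the ion is M⁺.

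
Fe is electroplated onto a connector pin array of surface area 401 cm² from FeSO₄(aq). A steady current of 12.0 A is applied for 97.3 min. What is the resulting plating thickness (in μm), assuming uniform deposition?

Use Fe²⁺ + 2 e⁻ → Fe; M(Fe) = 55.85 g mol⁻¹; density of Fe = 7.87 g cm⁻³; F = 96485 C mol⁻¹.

64.2 μm

Q = I·t = 12.00 × 5838.0 = 70060 C; n(e⁻) = 0.7261 mol.
n(Fe) = n(e⁻)/2 = 0.3630 mol, so m = 0.3630 × 55.85 = 20.28 g.
Volume = m/ρ = 20.28 / 7.87 = 2.576 cm³.
Thickness = V/A = 2.576 / 401 = 0.00642 cm = 64.2 μm.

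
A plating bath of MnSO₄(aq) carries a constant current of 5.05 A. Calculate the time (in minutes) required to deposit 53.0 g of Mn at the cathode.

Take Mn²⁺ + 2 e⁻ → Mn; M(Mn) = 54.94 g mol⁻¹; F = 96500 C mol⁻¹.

614 min

n(Mn) = m/M = 53.0 / 54.94 = 0.9647 mol.
Each Mn atom requires 2 electrons, so n(e⁻) = 2 × 0.9647 = 1.929 mol.
Q = n(e⁻)·F = 1.929 × 96500 = 186200 C.
t = Q/I = 186200 / 5.050 A = 36870 s = 614 min.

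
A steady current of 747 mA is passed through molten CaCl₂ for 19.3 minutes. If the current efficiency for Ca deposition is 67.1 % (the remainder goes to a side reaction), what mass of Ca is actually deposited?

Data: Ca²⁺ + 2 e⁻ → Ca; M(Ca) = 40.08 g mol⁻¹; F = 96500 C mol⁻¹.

0.121 g

Q = I·t = 0.7470 × 1158.0 = 865.0 C.
n(e⁻) = 865.0/96500 = 0.008964 mol; theoretically n(Ca) = 0.008964/2 = 0.004482 mol, m_theo = 0.1796 g.
At 67.1 % efficiency, m_actual = 0.671 × 0.1796 = 0.121 g.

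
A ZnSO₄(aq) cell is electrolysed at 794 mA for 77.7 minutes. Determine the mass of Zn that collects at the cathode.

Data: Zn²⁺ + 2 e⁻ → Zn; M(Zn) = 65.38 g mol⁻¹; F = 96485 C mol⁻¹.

Q = I·t = 0.7940 A × 4662.0 s = 3702 C.
n(e⁻) = Q/F = 3702 / 96485 = 0.03836 mol.
Zn²⁺ + 2 e⁻ → Zn, so n(Zn) = n(e⁻)/2 = 0.01918 mol.
m = n·M = 0.01918 × 65.38 = 1.25 g.

1.25 g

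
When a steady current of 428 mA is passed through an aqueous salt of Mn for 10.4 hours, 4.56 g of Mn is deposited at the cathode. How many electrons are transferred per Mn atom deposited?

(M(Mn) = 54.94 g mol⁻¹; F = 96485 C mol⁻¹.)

2

Q = I·t = 0.4280 A × 37440 s = 16020 C, so n(e⁻) = 16020/96485 = 0.1661 mol.
n(Mn) deposited = 4.56 / 54.94 = 0.08300 mol.
Electrons per atom = n(e⁻)/n(Mn) = 0.1661 / 0.08300 = 2.00 ≈ 2, so the ion is Mn²⁺.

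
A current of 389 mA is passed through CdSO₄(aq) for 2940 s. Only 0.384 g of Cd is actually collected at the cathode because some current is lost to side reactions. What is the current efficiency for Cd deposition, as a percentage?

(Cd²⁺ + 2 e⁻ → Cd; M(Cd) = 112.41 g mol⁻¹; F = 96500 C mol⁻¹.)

57.6 %

Q = I·t = 0.3890 × 2940.0 = 1144 C; n(e⁻) = 1144/96500 = 0.01185 mol.
Theoretical n(Cd) = n(e⁻)/2 = 0.005926 mol, i.e. m_theo = 0.005926 × 112.41 = 0.6661 g.
Efficiency = m_actual / m_theo = 0.384 / 0.6661 = 57.6 %.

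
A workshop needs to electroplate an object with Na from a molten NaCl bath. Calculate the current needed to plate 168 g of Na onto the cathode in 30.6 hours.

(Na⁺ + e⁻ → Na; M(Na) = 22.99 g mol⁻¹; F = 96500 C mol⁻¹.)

6.40 A

n(Na) = 168 / 22.99 = 7.308 mol.
n(e⁻) = 1 × 7.308 = 7.308 mol.
Q = n(e⁻)·F = 7.308 × 96500 = 705200 C.
I = Q/t = 705200 / 110160 s = 6.40 A.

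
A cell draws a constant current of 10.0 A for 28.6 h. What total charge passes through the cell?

Q = I·t = 10.00 A × 102960 s = 1.03 × 10⁶ C.

1.03 × 10⁶ C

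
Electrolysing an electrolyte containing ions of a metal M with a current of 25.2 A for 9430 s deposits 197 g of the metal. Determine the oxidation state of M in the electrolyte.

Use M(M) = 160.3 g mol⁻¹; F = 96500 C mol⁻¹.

Q = I·t = 25.20 A × 9430.0 s = 237600 C, so n(e⁻) = 237600/96500 = 2.463 mol.
n(M) deposited = 197 / 160.3 = 1.229 mol.
Electrons per atom = n(e⁻)/n(M) = 2.463 / 1.229 = 2.00 ≈ 2, so the ion is M²⁺.

+2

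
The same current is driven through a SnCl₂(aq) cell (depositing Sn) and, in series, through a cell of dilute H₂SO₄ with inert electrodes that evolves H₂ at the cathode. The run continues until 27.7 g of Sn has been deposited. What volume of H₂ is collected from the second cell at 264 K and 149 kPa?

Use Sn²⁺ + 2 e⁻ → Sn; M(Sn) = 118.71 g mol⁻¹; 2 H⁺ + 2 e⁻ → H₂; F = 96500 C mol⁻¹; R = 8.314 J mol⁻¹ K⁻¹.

n(Sn) = 27.7 / 118.71 = 0.2333 mol, so n(e⁻) = 2 × 0.2333 = 0.4667 mol.
The cells are in series, so the same 0.4667 mol of electrons passes through the second cell.
2 H⁺ + 2 e⁻ → H₂ — 2 mol e⁻ per mol H₂, so n(H₂) = 0.4667/2 = 0.2333 mol.
V = nRT/P = (0.2333 × 8.314 × 264) / (149 × 10³) = 0.00344 m³ = 3.44 L.

3.44 L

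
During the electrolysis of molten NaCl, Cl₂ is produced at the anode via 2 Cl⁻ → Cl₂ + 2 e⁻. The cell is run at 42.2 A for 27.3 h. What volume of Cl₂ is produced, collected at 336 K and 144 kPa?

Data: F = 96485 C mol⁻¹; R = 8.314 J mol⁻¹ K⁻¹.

417 L

Q = I·t = 42.20 A × 98280 s = 4147000 C.
n(e⁻) = Q/F = 4147000 / 96485 = 42.99 mol.
2 electrons are transferred per Cl₂ molecule, so n(Cl₂) = 42.99 / 2 = 21.49 mol.
V = nRT/P = (21.49 × 8.314 × 336) / (144 × 10³ Pa) = 0.417 m³ = 417 L.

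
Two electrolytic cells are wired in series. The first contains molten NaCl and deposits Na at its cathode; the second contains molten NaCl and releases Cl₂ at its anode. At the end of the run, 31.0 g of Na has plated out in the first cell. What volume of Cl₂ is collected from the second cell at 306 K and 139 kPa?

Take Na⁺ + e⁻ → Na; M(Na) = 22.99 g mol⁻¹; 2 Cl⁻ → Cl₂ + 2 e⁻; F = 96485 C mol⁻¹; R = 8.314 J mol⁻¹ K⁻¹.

n(Na) = 31.0 / 22.99 = 1.348 mol, so n(e⁻) = 1 × 1.348 = 1.348 mol.
The cells are in series, so the same 1.348 mol of electrons passes through the second cell.
2 Cl⁻ → Cl₂ + 2 e⁻ — 2 mol e⁻ per mol Cl₂, so n(Cl₂) = 1.348/2 = 0.6742 mol.
V = nRT/P = (0.6742 × 8.314 × 306) / (139 × 10³) = 0.0123 m³ = 12.3 L.

12.3 L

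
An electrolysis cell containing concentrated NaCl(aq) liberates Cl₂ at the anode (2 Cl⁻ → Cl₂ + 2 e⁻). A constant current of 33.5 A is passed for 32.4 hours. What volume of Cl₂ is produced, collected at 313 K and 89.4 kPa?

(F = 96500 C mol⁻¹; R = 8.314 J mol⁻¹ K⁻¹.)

589 L

Q = I·t = 33.50 A × 116640 s = 3907000 C.
n(e⁻) = Q/F = 3907000 / 96500 = 40.49 mol.
2 electrons are transferred per Cl₂ molecule, so n(Cl₂) = 40.49 / 2 = 20.25 mol.
V = nRT/P = (20.25 × 8.314 × 313) / (89.4 × 10³ Pa) = 0.589 m³ = 589 L.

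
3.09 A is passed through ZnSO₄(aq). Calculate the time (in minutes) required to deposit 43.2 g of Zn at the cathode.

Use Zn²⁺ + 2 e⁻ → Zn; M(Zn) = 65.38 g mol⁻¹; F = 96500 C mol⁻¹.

688 min

n(Zn) = m/M = 43.2 / 65.38 = 0.6608 mol.
Each Zn atom requires 2 electrons, so n(e⁻) = 2 × 0.6608 = 1.322 mol.
Q = n(e⁻)·F = 1.322 × 96500 = 127500 C.
t = Q/I = 127500 / 3.090 A = 41270 s = 688 min.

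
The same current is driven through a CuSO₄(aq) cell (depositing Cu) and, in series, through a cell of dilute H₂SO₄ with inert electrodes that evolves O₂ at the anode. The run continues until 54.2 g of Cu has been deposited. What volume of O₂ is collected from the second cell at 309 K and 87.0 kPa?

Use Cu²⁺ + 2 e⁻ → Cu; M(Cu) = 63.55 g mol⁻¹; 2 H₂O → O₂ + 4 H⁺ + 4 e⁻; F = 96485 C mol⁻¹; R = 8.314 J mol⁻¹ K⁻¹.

12.6 L

n(Cu) = 54.2 / 63.55 = 0.8529 mol, so n(e⁻) = 2 × 0.8529 = 1.706 mol.
The cells are in series, so the same 1.706 mol of electrons passes through the second cell.
2 H₂O → O₂ + 4 H⁺ + 4 e⁻ — 4 mol e⁻ per mol O₂, so n(O₂) = 1.706/4 = 0.4264 mol.
V = nRT/P = (0.4264 × 8.314 × 309) / (87.0 × 10³) = 0.0126 m³ = 12.6 L.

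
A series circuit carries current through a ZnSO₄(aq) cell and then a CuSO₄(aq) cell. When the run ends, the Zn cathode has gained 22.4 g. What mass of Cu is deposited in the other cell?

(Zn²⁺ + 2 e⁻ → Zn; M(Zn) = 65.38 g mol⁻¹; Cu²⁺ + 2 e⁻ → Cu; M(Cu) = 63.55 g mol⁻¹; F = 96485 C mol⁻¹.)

n(Zn) = 22.4 / 65.38 = 0.3426 mol.
Since Zn²⁺ + 2 e⁻ → Zn, n(e⁻) passed = 2 × 0.3426 = 0.6852 mol.
Cells in series carry the same charge, so the same 0.6852 mol of electrons passes through cell 2.
Cu²⁺ + 2 e⁻ → Cu, so n(Cu) = 0.6852 / 2 = 0.3426 mol.
m(Cu) = 0.3426 × 63.55 = 21.8 g.

21.8 g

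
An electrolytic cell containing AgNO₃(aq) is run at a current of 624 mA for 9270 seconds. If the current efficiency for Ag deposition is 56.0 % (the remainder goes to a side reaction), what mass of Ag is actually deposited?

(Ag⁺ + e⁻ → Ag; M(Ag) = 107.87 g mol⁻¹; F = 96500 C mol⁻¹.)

Q = I·t = 0.6240 × 9270.0 = 5784 C.
n(e⁻) = 5784/96500 = 0.05994 mol; theoretically n(Ag) = 0.05994/1 = 0.05994 mol, m_theo = 6.466 g.
At 56.0 % efficiency, m_actual = 0.560 × 6.466 = 3.62 g.

3.62 g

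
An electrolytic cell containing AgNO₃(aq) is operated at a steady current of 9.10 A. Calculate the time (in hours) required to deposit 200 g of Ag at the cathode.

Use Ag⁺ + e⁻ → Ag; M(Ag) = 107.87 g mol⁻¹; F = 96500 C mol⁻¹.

n(Ag) = m/M = 200 / 107.87 = 1.854 mol.
Each Ag atom requires 1 electron, so n(e⁻) = 1 × 1.854 = 1.854 mol.
Q = n(e⁻)·F = 1.854 × 96500 = 178900 C.
t = Q/I = 178900 / 9.100 A = 19660 s = 5.46 h.

5.46 h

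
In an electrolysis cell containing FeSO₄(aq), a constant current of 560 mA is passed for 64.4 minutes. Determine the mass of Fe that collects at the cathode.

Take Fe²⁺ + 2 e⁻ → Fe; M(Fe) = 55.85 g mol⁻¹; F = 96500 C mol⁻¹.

0.626 g

Q = I·t = 0.5600 A × 3864.0 s = 2164 C.
n(e⁻) = Q/F = 2164 / 96500 = 0.02242 mol.
Fe²⁺ + 2 e⁻ → Fe, so n(Fe) = n(e⁻)/2 = 0.01121 mol.
m = n·M = 0.01121 × 55.85 = 0.626 g.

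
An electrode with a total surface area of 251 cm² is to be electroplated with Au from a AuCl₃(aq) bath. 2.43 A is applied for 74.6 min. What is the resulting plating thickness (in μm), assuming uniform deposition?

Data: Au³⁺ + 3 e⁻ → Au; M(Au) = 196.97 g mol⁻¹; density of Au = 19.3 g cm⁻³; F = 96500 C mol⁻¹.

15.3 μm

Q = I·t = 2.430 × 4476.0 = 10880 C; n(e⁻) = 0.1127 mol.
n(Au) = n(e⁻)/3 = 0.03757 mol, so m = 0.03757 × 196.97 = 7.400 g.
Volume = m/ρ = 7.400 / 19.3 = 0.3834 cm³.
Thickness = V/A = 0.3834 / 251 = 0.00153 cm = 15.3 μm.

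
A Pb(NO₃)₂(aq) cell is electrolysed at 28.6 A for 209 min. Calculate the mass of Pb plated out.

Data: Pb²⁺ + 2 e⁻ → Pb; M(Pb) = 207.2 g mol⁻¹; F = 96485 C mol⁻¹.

385 g

Q = I·t = 28.60 A × 12540 s = 358600 C.
n(e⁻) = Q/F = 358600 / 96485 = 3.717 mol.
Pb²⁺ + 2 e⁻ → Pb, so n(Pb) = n(e⁻)/2 = 1.859 mol.
m = n·M = 1.859 × 207.2 = 385 g.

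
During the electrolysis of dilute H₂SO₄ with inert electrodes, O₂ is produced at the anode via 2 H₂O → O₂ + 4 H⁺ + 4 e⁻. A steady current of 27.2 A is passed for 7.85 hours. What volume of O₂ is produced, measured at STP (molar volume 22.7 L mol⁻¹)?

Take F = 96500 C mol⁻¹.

Q = I·t = 27.20 A × 28260 s = 768700 C.
n(e⁻) = Q/F = 768700 / 96500 = 7.966 mol.
4 electrons are transferred per O₂ molecule, so n(O₂) = 7.966 / 4 = 1.991 mol.
V = n × V_m = 1.991 × 22.7 = 45.2 L.

45.2 L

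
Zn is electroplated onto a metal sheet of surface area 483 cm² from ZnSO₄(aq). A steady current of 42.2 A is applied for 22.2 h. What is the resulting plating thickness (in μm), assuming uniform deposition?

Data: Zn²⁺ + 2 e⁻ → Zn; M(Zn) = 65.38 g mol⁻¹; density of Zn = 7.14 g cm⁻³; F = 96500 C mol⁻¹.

3310 μm

Q = I·t = 42.20 × 79920 = 3373000 C; n(e⁻) = 34.95 mol.
n(Zn) = n(e⁻)/2 = 17.47 mol, so m = 17.47 × 65.38 = 1142 g.
Volume = m/ρ = 1142 / 7.14 = 160.0 cm³.
Thickness = V/A = 160.0 / 483 = 0.331 cm = 3310 μm.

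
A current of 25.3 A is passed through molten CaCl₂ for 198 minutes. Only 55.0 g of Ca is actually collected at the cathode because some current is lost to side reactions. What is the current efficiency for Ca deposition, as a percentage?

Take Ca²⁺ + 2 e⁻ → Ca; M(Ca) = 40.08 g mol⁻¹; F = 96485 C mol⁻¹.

88.1 %

Q = I·t = 25.30 × 11880 = 300600 C; n(e⁻) = 300600/96485 = 3.115 mol.
Theoretical n(Ca) = n(e⁻)/2 = 1.558 mol, i.e. m_theo = 1.558 × 40.08 = 62.43 g.
Efficiency = m_actual / m_theo = 55.0 / 62.43 = 88.1 %.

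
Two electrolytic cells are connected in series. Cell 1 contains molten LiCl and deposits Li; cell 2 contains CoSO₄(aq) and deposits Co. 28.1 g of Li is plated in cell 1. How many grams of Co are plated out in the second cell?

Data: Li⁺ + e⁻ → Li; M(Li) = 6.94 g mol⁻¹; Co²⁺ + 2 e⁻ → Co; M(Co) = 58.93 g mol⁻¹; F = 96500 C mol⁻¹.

n(Li) = 28.1 / 6.94 = 4.049 mol.
Since Li⁺ + e⁻ → Li, n(e⁻) passed = 1 × 4.049 = 4.049 mol.
Cells in series carry the same charge, so the same 4.049 mol of electrons passes through cell 2.
Co²⁺ + 2 e⁻ → Co, so n(Co) = 4.049 / 2 = 2.024 mol.
m(Co) = 2.024 × 58.93 = 119 g.

119 g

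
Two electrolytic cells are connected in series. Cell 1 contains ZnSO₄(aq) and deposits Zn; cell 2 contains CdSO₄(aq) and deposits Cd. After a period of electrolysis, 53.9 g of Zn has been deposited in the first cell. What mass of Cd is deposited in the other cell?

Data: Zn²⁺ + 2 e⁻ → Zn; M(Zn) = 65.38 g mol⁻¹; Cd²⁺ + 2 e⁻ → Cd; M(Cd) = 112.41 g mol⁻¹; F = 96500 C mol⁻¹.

92.7 g

n(Zn) = 53.9 / 65.38 = 0.8244 mol.
Since Zn²⁺ + 2 e⁻ → Zn, n(e⁻) passed = 2 × 0.8244 = 1.649 mol.
Cells in series carry the same charge, so the same 1.649 mol of electrons passes through cell 2.
Cd²⁺ + 2 e⁻ → Cd, so n(Cd) = 1.649 / 2 = 0.8244 mol.
m(Cd) = 0.8244 × 112.41 = 92.7 g.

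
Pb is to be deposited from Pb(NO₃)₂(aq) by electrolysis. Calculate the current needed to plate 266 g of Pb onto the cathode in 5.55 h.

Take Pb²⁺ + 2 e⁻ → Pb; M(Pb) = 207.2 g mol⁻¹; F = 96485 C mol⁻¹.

n(Pb) = 266 / 207.2 = 1.284 mol.
n(e⁻) = 2 × 1.284 = 2.568 mol.
Q = n(e⁻)·F = 2.568 × 96485 = 247700 C.
I = Q/t = 247700 / 19980 s = 12.4 A.

12.4 A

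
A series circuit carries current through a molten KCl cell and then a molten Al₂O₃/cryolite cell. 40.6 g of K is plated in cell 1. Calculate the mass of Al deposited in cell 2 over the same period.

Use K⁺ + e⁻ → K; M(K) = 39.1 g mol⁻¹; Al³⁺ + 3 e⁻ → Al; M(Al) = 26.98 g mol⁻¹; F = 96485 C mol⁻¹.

9.34 g

n(K) = 40.6 / 39.1 = 1.038 mol.
Since K⁺ + e⁻ → K, n(e⁻) passed = 1 × 1.038 = 1.038 mol.
Cells in series carry the same charge, so the same 1.038 mol of electrons passes through cell 2.
Al³⁺ + 3 e⁻ → Al, so n(Al) = 1.038 / 3 = 0.3461 mol.
m(Al) = 0.3461 × 26.98 = 9.34 g.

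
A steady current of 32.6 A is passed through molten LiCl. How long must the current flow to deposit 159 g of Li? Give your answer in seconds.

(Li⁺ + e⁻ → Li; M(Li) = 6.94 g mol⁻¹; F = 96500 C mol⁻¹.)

n(Li) = m/M = 159 / 6.94 = 22.91 mol.
Each Li atom requires 1 electron, so n(e⁻) = 1 × 22.91 = 22.91 mol.
Q = n(e⁻)·F = 22.91 × 96500 = 2211000 C.
t = Q/I = 2211000 / 32.60 A = 67820 s.

67800 s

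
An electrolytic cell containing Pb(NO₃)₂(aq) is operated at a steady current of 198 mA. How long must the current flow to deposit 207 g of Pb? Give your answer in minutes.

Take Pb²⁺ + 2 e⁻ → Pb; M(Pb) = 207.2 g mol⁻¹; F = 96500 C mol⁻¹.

n(Pb) = m/M = 207 / 207.2 = 0.9990 mol.
Each Pb atom requires 2 electrons, so n(e⁻) = 2 × 0.9990 = 1.998 mol.
Q = n(e⁻)·F = 1.998 × 96500 = 192800 C.
t = Q/I = 192800 / 0.1980 A = 973800 s = 16200 min.

16200 min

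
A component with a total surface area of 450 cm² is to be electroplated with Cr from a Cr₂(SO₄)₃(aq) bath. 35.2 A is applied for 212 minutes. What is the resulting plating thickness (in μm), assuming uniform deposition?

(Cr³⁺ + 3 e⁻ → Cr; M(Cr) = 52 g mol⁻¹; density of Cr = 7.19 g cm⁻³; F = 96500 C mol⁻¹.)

249 μm

Q = I·t = 35.20 × 12720 = 447700 C; n(e⁻) = 4.640 mol.
n(Cr) = n(e⁻)/3 = 1.547 mol, so m = 1.547 × 52 = 80.42 g.
Volume = m/ρ = 80.42 / 7.19 = 11.19 cm³.
Thickness = V/A = 11.19 / 450 = 0.0249 cm = 249 μm.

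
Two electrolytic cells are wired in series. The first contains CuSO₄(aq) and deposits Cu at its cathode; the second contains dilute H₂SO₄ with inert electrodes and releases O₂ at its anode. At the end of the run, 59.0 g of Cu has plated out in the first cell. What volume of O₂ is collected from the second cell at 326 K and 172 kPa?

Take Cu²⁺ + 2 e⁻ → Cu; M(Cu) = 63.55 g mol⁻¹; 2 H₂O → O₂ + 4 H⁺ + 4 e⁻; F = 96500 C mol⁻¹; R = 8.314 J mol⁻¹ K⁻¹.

n(Cu) = 59.0 / 63.55 = 0.9284 mol, so n(e⁻) = 2 × 0.9284 = 1.857 mol.
The cells are in series, so the same 1.857 mol of electrons passes through the second cell.
2 H₂O → O₂ + 4 H⁺ + 4 e⁻ — 4 mol e⁻ per mol O₂, so n(O₂) = 1.857/4 = 0.4642 mol.
V = nRT/P = (0.4642 × 8.314 × 326) / (172 × 10³) = 0.00731 m³ = 7.31 L.

7.31 L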